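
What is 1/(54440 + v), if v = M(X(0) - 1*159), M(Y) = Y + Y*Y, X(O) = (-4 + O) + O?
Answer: 1/80846 ≈ 1.2369e-5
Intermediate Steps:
X(O) = -4 + 2*O
M(Y) = Y + Y²
v = 26406 (v = ((-4 + 2*0) - 1*159)*(1 + ((-4 + 2*0) - 1*159)) = ((-4 + 0) - 159)*(1 + ((-4 + 0) - 159)) = (-4 - 159)*(1 + (-4 - 159)) = -163*(1 - 163) = -163*(-162) = 26406)
1/(54440 + v) = 1/(54440 + 26406) = 1/80846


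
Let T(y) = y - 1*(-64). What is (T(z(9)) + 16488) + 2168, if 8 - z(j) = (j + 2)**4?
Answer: 4087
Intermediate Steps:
z(j) = 8 - (2 + j)**4 (z(j) = 8 - (j + 2)**4 = 8 - (2 + j)**4)
T(y) = 64 + y (T(y) = y + 64 = 64 + y)
(T(z(9)) + 16488) + 2168 = ((64 + (8 - (2 + 9)**4)) + 16488) + 2168 = ((64 + (8 - 1*11**4)) + 16488) + 2168 = ((64 + (8 - 1*14641)) + 16488) + 2168 = ((64 + (8 - 14641)) + 16488) + 2168 = ((64 - 14633) + 16488) + 2168 = (-14569 + 16488) + 2168 = 1919 + 2168 = 4087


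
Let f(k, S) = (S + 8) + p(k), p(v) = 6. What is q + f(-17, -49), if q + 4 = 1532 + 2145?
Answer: 3638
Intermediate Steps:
f(k, S) = 14 + S (f(k, S) = (S + 8) + 6 = (8 + S) + 6 = 14 + S)
q = 3673 (q = -4 + (1532 + 2145) = -4 + 3677 = 3673)
q + f(-17, -49) = 3673 + (14 - 49) = 3673 - 35 = 3638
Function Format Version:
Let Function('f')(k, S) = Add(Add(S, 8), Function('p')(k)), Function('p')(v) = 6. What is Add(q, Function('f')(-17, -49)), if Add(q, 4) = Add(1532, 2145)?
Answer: 3638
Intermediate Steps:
Function('f')(k, S) = Add(14, S) (Function('f')(k, S) = Add(Add(S, 8), 6) = Add(Add(8, S), 6) = Add(14, S))
q = 3673 (q = Add(-4, Add(1532, 2145)) = Add(-4, 3677) = 3673)
Add(q, Function('f')(-17, -49)) = Add(3673, Add(14, -49)) = Add(3673, -35) = 3638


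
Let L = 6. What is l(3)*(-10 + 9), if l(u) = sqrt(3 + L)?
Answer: -3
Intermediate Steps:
l(u) = 3 (l(u) = sqrt(3 + 6) = sqrt(9) = 3)
l(3)*(-10 + 9) = 3*(-10 + 9) = 3*(-1) = -3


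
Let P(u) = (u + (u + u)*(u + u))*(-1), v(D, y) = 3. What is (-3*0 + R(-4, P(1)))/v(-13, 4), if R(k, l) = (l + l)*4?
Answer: -40/3 ≈ -13.333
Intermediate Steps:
P(u) = -u - 4*u² (P(u) = (u + (2*u)*(2*u))*(-1) = (u + 4*u²)*(-1) = -u - 4*u²)
R(k, l) = 8*l (R(k, l) = (2*l)*4 = 8*l)
(-3*0 + R(-4, P(1)))/v(-13, 4) = (-3*0 + 8*(-1*1*(1 + 4*1)))/3 = (0 + 8*(-1*1*(1 + 4)))*(⅓) = (0 + 8*(-1*1*5))*(⅓) = (0 + 8*(-5))*(⅓) = (0 - 40)*(⅓) = -40*⅓ = -40/3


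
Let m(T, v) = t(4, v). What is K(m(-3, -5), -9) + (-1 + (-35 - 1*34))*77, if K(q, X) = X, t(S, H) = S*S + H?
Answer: -5399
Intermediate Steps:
t(S, H) = H + S² (t(S, H) = S² + H = H + S²)
m(T, v) = 16 + v (m(T, v) = v + 4² = v + 16 = 16 + v)
K(m(-3, -5), -9) + (-1 + (-35 - 1*34))*77 = -9 + (-1 + (-35 - 1*34))*77 = -9 + (-1 + (-35 - 34))*77 = -9 + (-1 - 69)*77 = -9 - 70*77 = -9 - 5390 = -5399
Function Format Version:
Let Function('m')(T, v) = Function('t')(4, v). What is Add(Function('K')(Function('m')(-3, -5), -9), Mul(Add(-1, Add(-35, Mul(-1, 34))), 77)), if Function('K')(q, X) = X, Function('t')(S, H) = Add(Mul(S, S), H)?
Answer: -5399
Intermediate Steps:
Function('t')(S, H) = Add(H, Pow(S, 2)) (Function('t')(S, H) = Add(Pow(S, 2), H) = Add(H, Pow(S, 2)))
Function('m')(T, v) = Add(16, v) (Function('m')(T, v) = Add(v, Pow(4, 2)) = Add(v, 16) = Add(16, v))
Add(Function('K')(Function('m')(-3, -5), -9), Mul(Add(-1, Add(-35, Mul(-1, 34))), 77)) = Add(-9, Mul(Add(-1, Add(-35, Mul(-1, 34))), 77)) = Add(-9, Mul(Add(-1, Add(-35, -34)), 77)) = Add(-9, Mul(Add(-1, -69), 77)) = Add(-9, Mul(-70, 77)) = Add(-9, -5390) = -5399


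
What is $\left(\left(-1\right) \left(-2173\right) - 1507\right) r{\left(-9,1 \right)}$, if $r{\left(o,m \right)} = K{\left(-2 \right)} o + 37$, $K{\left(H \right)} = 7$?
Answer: $-17316$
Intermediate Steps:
$r{\left(o,m \right)} = 37 + 7 o$ ($r{\left(o,m \right)} = 7 o + 37 = 37 + 7 o$)
$\left(\left(-1\right) \left(-2173\right) - 1507\right) r{\left(-9,1 \right)} = \left(\left(-1\right) \left(-2173\right) - 1507\right) \left(37 + 7 \left(-9\right)\right) = \left(2173 - 1507\right) \left(37 - 63\right) = 666 \left(-26\right) = -17316$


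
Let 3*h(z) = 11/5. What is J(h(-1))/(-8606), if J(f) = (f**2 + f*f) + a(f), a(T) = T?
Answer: -407/1936350 ≈ -0.00021019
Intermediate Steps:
h(z) = 11/15 (h(z) = (11/5)/3 = (11*(1/5))/3 = (1/3)*(11/5) = 11/15)
J(f) = f + 2*f**2 (J(f) = (f**2 + f*f) + f = (f**2 + f**2) + f = 2*f**2 + f = f + 2*f**2)
J(h(-1))/(-8606) = (11*(1 + 2*(11/15))/15)/(-8606) = (11*(1 + 22/15)/15)*(-1/8606) = ((11/15)*(37/15))*(-1/8606) = (407/225)*(-1/8606) = -407/1936350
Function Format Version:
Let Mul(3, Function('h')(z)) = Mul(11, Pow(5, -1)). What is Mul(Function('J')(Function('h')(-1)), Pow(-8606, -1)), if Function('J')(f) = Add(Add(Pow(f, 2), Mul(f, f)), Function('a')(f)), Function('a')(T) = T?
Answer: Rational(-407, 1936350) ≈ -0.00021019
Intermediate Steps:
Function('h')(z) = Rational(11, 15) (Function('h')(z) = Mul(Rational(1, 3), Mul(11, Pow(5, -1))) = Mul(Rational(1, 3), Mul(11, Rational(1, 5))) = Mul(Rational(1, 3), Rational(11, 5)) = Rational(11, 15))
Function('J')(f) = Add(f, Mul(2, Pow(f, 2))) (Function('J')(f) = Add(Add(Pow(f, 2), Mul(f, f)), f) = Add(Add(Pow(f, 2), Pow(f, 2)), f) = Add(Mul(2, Pow(f, 2)), f) = Add(f, Mul(2, Pow(f, 2))))
Mul(Function('J')(Function('h')(-1)), Pow(-8606, -1)) = Mul(Mul(Rational(11, 15), Add(1, Mul(2, Rational(11, 15)))), Pow(-8606, -1)) = Mul(Mul(Rational(11, 15), Add(1, Rational(22, 15))), Rational(-1, 8606)) = Mul(Mul(Rational(11, 15), Rational(37, 15)), Rational(-1, 8606)) = Mul(Rational(407, 225), Rational(-1, 8606)) = Rational(-407, 1936350)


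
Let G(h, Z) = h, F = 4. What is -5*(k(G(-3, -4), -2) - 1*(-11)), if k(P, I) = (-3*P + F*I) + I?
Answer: -50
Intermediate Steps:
k(P, I) = -3*P + 5*I (k(P, I) = (-3*P + 4*I) + I = -3*P + 5*I)
-5*(k(G(-3, -4), -2) - 1*(-11)) = -5*((-3*(-3) + 5*(-2)) - 1*(-11)) = -5*((9 - 10) + 11) = -5*(-1 + 11) = -5*10 = -50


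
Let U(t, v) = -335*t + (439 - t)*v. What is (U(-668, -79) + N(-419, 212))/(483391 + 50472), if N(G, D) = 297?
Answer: 136624/533863 ≈ 0.25592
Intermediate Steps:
U(t, v) = -335*t + v*(439 - t)
(U(-668, -79) + N(-419, 212))/(483391 + 50472) = ((-335*(-668) + 439*(-79) - 1*(-668)*(-79)) + 297)/(483391 + 50472) = ((223780 - 34681 - 52772) + 297)/533863 = (136327 + 297)*(1/533863) = 136624*(1/533863) = 136624/533863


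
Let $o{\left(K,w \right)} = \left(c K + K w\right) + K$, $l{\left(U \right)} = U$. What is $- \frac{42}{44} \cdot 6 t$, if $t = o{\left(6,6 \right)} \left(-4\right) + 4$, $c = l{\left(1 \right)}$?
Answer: $\frac{11844}{11} \approx 1076.7$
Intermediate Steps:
$c = 1$
$o{\left(K,w \right)} = 2 K + K w$ ($o{\left(K,w \right)} = \left(1 K + K w\right) + K = \left(K + K w\right) + K = 2 K + K w$)
$t = -188$ ($t = 6 \left(2 + 6\right) \left(-4\right) + 4 = 6 \cdot 8 \left(-4\right) + 4 = 48 \left(-4\right) + 4 = -192 + 4 = -188$)
$- \frac{42}{44} \cdot 6 t = - \frac{42}{44} \cdot 6 \left(-188\right) = \left(-42\right) \frac{1}{44} \cdot 6 \left(-188\right) = \left(- \frac{21}{22}\right) 6 \left(-188\right) = \left(- \frac{63}{11}\right) \left(-188\right) = \frac{11844}{11}$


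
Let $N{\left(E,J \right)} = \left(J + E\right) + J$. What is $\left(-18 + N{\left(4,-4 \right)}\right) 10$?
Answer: $-220$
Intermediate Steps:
$N{\left(E,J \right)} = E + 2 J$ ($N{\left(E,J \right)} = \left(E + J\right) + J = E + 2 J$)
$\left(-18 + N{\left(4,-4 \right)}\right) 10 = \left(-18 + \left(4 + 2 \left(-4\right)\right)\right) 10 = \left(-18 + \left(4 - 8\right)\right) 10 = \left(-18 - 4\right) 10 = \left(-22\right) 10 = -220$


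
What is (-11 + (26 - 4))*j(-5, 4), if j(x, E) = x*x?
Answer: 275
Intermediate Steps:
j(x, E) = x²
(-11 + (26 - 4))*j(-5, 4) = (-11 + (26 - 4))*(-5)² = (-11 + 22)*25 = 11*25 = 275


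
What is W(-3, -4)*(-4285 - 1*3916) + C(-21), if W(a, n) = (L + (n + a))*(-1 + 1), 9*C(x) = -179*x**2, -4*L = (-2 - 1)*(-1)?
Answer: -8771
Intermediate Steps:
L = -3/4 (L = -(-2 - 1)*(-1)/4 = -(-3)*(-1)/4 = -1/4*3 = -3/4 ≈ -0.75000)
C(x) = -179*x**2/9 (C(x) = (-179*x**2)/9 = -179*x**2/9)
W(a, n) = 0 (W(a, n) = (-3/4 + (n + a))*(-1 + 1) = (-3/4 + (a + n))*0 = (-3/4 + a + n)*0 = 0)
W(-3, -4)*(-4285 - 1*3916) + C(-21) = 0*(-4285 - 1*3916) - 179/9*(-21)**2 = 0*(-4285 - 3916) - 179/9*441 = 0*(-8201) - 8771 = 0 - 8771 = -8771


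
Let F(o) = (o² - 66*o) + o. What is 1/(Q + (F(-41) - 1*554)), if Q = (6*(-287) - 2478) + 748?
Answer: 1/340 ≈ 0.0029412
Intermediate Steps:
F(o) = o² - 65*o
Q = -3452 (Q = (-1722 - 2478) + 748 = -4200 + 748 = -3452)
1/(Q + (F(-41) - 1*554)) = 1/(-3452 + (-41*(-65 - 41) - 1*554)) = 1/(-3452 + (-41*(-106) - 554)) = 1/(-3452 + (4346 - 554)) = 1/(-3452 + 3792) = 1/340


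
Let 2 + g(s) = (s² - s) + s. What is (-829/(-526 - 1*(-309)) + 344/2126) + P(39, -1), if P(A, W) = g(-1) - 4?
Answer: -234804/230671 ≈ -1.0179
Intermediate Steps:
g(s) = -2 + s² (g(s) = -2 + ((s² - s) + s) = -2 + s²)
P(A, W) = -5 (P(A, W) = (-2 + (-1)²) - 4 = (-2 + 1) - 4 = -1 - 4 = -5)
(-829/(-526 - 1*(-309)) + 344/2126) + P(39, -1) = (-829/(-526 - 1*(-309)) + 344/2126) - 5 = (-829/(-526 + 309) + 344*(1/2126)) - 5 = (-829/(-217) + 172/1063) - 5 = (-829*(-1/217) + 172/1063) - 5 = (829/217 + 172/1063) - 5 = 918551/230671 - 5 = -234804/230671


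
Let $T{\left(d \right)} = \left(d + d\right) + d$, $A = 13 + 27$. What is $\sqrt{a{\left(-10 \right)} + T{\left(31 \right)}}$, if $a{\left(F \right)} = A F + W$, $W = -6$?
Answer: $i \sqrt{313} \approx 17.692 i$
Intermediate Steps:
$A = 40$
$T{\left(d \right)} = 3 d$ ($T{\left(d \right)} = 2 d + d = 3 d$)
$a{\left(F \right)} = -6 + 40 F$ ($a{\left(F \right)} = 40 F - 6 = -6 + 40 F$)
$\sqrt{a{\left(-10 \right)} + T{\left(31 \right)}} = \sqrt{\left(-6 + 40 \left(-10\right)\right) + 3 \cdot 31} = \sqrt{\left(-6 - 400\right) + 93} = \sqrt{-406 + 93} = \sqrt{-313} = i \sqrt{313}$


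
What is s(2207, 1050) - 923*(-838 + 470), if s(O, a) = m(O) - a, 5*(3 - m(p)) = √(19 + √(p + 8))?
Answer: 338617 - √(19 + √2215)/5 ≈ 3.3862e+5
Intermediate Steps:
m(p) = 3 - √(19 + √(8 + p))/5 (m(p) = 3 - √(19 + √(p + 8))/5 = 3 - √(19 + √(8 + p))/5)
s(O, a) = 3 - a - √(19 + √(8 + O))/5 (s(O, a) = (3 - √(19 + √(8 + O))/5) - a = 3 - a - √(19 + √(8 + O))/5)
s(2207, 1050) - 923*(-838 + 470) = (3 - 1*1050 - √(19 + √(8 + 2207))/5) - 923*(-838 + 470) = (3 - 1050 - √(19 + √2215)/5) - 923*(-368) = (-1047 - √(19 + √2215)/5) - 1*(-339664) = (-1047 - √(19 + √2215)/5) + 339664 = 338617 - √(19 + √2215)/5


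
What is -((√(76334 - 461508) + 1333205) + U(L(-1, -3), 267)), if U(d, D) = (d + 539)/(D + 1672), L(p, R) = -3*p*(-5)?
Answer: -2585085019/1939 - I*√385174 ≈ -1.3332e+6 - 620.62*I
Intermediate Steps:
L(p, R) = 15*p
U(d, D) = (539 + d)/(1672 + D)
-((√(76334 - 461508) + 1333205) + U(L(-1, -3), 267)) = -((√(76334 - 461508) + 1333205) + (539 + 15*(-1))/(1672 + 267)) = -((√(-385174) + 1333205) + (539 - 15)/1939) = -((I*√385174 + 1333205) + (1/1939)*524) = -((1333205 + I*√385174) + 524/1939) = -(2585085019/1939 + I*√385174) = -2585085019/1939 - I*√385174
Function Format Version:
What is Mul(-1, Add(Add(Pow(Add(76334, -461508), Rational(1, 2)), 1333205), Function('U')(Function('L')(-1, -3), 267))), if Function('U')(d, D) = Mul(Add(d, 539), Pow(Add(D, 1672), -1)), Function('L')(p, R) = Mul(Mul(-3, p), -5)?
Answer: Add(Rational(-2585085019, 1939), Mul(-1, I, Pow(385174, Rational(1, 2)))) ≈ Add(-1.3332e+6, Mul(-620.62, I))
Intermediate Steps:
Function('L')(p, R) = Mul(15, p)
Function('U')(d, D) = Mul(Pow(Add(1672, D), -1), Add(539, d)) (Function('U')(d, D) = Mul(Add(539, d), Pow(Add(1672, D), -1)) = Mul(Pow(Add(1672, D), -1), Add(539, d)))
Mul(-1, Add(Add(Pow(Add(76334, -461508), Rational(1, 2)), 1333205), Function('U')(Function('L')(-1, -3), 267))) = Mul(-1, Add(Add(Pow(Add(76334, -461508), Rational(1, 2)), 1333205), Mul(Pow(Add(1672, 267), -1), Add(539, Mul(15, -1))))) = Mul(-1, Add(Add(Pow(-385174, Rational(1, 2)), 1333205), Mul(Pow(1939, -1), Add(539, -15)))) = Mul(-1, Add(Add(Mul(I, Pow(385174, Rational(1, 2))), 1333205), Mul(Rational(1, 1939), 524))) = Mul(-1, Add(Add(1333205, Mul(I, Pow(385174, Rational(1, 2)))), Rational(524, 1939))) = Mul(-1, Add(Rational(2585085019, 1939), Mul(I, Pow(385174, Rational(1, 2))))) = Add(Rational(-2585085019, 1939), Mul(-1, I, Pow(385174, Rational(1, 2))))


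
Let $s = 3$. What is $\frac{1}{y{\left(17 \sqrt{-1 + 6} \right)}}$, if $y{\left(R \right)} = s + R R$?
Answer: $\frac{1}{1448} \approx 0.00069061$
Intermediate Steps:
$y{\left(R \right)} = 3 + R^{2}$ ($y{\left(R \right)} = 3 + R R = 3 + R^{2}$)
$\frac{1}{y{\left(17 \sqrt{-1 + 6} \right)}} = \frac{1}{3 + \left(17 \sqrt{-1 + 6}\right)^{2}} = \frac{1}{3 + \left(17 \sqrt{5}\right)^{2}} = \frac{1}{3 + 1445} = \frac{1}{1448}$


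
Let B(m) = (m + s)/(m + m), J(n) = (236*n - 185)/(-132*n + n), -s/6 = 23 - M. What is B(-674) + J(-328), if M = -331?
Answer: 3907275/14480216 ≈ 0.26984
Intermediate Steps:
s = -2124 (s = -6*(23 - 1*(-331)) = -6*(23 + 331) = -6*354 = -2124)
J(n) = -(-185 + 236*n)/(131*n) (J(n) = (-185 + 236*n)/((-131*n)) = (-185 + 236*n)*(-1/(131*n)) = -(-185 + 236*n)/(131*n))
B(m) = (-2124 + m)/(2*m) (B(m) = (m - 2124)/(m + m) = (-2124 + m)/((2*m)) = (-2124 + m)*(1/(2*m)) = (-2124 + m)/(2*m))
B(-674) + J(-328) = (½)*(-2124 - 674)/(-674) + (1/131)*(185 - 236*(-328))/(-328) = (½)*(-1/674)*(-2798) + (1/131)*(-1/328)*(185 + 77408) = 1399/674 + (1/131)*(-1/328)*77593 = 1399/674 - 77593/42968 = 3907275/14480216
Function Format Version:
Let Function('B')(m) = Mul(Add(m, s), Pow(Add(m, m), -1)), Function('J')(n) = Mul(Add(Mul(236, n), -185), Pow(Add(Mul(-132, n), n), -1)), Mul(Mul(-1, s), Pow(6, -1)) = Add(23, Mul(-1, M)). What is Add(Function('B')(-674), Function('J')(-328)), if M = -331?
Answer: Rational(3907275, 14480216) ≈ 0.26984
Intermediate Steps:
s = -2124 (s = Mul(-6, Add(23, Mul(-1, -331))) = Mul(-6, Add(23, 331)) = Mul(-6, 354) = -2124)
Function('J')(n) = Mul(Rational(-1, 131), Pow(n, -1), Add(-185, Mul(236, n))) (Function('J')(n) = Mul(Add(-185, Mul(236, n)), Pow(Mul(-131, n), -1)) = Mul(Add(-185, Mul(236, n)), Mul(Rational(-1, 131), Pow(n, -1))) = Mul(Rational(-1, 131), Pow(n, -1), Add(-185, Mul(236, n))))
Function('B')(m) = Mul(Rational(1, 2), Pow(m, -1), Add(-2124, m)) (Function('B')(m) = Mul(Add(m, -2124), Pow(Add(m, m), -1)) = Mul(Add(-2124, m), Pow(Mul(2, m), -1)) = Mul(Add(-2124, m), Mul(Rational(1, 2), Pow(m, -1))) = Mul(Rational(1, 2), Pow(m, -1), Add(-2124, m)))
Add(Function('B')(-674), Function('J')(-328)) = Add(Mul(Rational(1, 2), Pow(-674, -1), Add(-2124, -674)), Mul(Rational(1, 131), Pow(-328, -1), Add(185, Mul(-236, -328)))) = Add(Mul(Rational(1, 2), Rational(-1, 674), -2798), Mul(Rational(1, 131), Rational(-1, 328), Add(185, 77408))) = Add(Rational(1399, 674), Mul(Rational(1, 131), Rational(-1, 328), 77593)) = Add(Rational(1399, 674), Rational(-77593, 42968)) = Rational(3907275, 14480216)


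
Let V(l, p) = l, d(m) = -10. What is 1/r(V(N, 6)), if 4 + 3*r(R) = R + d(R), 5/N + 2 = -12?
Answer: -14/67 ≈ -0.20896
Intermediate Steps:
N = -5/14 (N = 5/(-2 - 12) = 5/(-14) = 5*(-1/14) = -5/14 ≈ -0.35714)
r(R) = -14/3 + R/3 (r(R) = -4/3 + (R - 10)/3 = -4/3 + (-10 + R)/3 = -4/3 + (-10/3 + R/3) = -14/3 + R/3)
1/r(V(N, 6)) = 1/(-14/3 + (⅓)*(-5/14)) = 1/(-14/3 - 5/42) = 1/(-67/14) = -14/67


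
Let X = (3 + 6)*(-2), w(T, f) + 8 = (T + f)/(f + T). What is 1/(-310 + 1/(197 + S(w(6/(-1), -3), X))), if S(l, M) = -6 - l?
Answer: -198/61379 ≈ -0.0032259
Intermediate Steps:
w(T, f) = -7 (w(T, f) = -8 + (T + f)/(f + T) = -8 + (T + f)/(T + f) = -8 + 1 = -7)
X = -18 (X = 9*(-2) = -18)
1/(-310 + 1/(197 + S(w(6/(-1), -3), X))) = 1/(-310 + 1/(197 + (-6 - 1*(-7)))) = 1/(-310 + 1/(197 + (-6 + 7))) = 1/(-310 + 1/(197 + 1)) = 1/(-310 + 1/198) = 1/(-61379/198) = -198/61379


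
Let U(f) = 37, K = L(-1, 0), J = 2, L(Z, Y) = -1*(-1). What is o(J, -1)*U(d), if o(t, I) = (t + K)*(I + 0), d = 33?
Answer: -111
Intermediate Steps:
L(Z, Y) = 1
K = 1
o(t, I) = I*(1 + t) (o(t, I) = (t + 1)*(I + 0) = (1 + t)*I = I*(1 + t))
o(J, -1)*U(d) = -(1 + 2)*37 = -1*3*37 = -3*37 = -111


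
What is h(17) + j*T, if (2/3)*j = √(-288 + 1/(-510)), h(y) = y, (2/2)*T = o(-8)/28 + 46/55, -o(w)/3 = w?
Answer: 17 + 163*I*√74909310/32725 ≈ 17.0 + 43.11*I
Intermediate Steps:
o(w) = -3*w
T = 652/385 (T = -3*(-8)/28 + 46/55 = 24*(1/28) + 46*(1/55) = 6/7 + 46/55 = 652/385 ≈ 1.6935)
j = I*√74909310/340 (j = 3*√(-288 + 1/(-510))/2 = 3*√(-288 - 1/510)/2 = 3*√(-146881/510)/2 = 3*(I*√74909310/510)/2 = I*√74909310/340 ≈ 25.456*I)
h(17) + j*T = 17 + (I*√74909310/340)*(652/385) = 17 + 163*I*√74909310/32725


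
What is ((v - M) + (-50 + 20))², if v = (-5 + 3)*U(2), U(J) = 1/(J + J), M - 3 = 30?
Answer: 16129/4 ≈ 4032.3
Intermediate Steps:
M = 33 (M = 3 + 30 = 33)
U(J) = 1/(2*J)
v = -½ (v = (-5 + 3)*((½)/2) = -1/2 = -2*¼ = -½ ≈ -0.50000)
((v - M) + (-50 + 20))² = ((-½ - 1*33) + (-50 + 20))² = ((-½ - 33) - 30)² = (-67/2 - 30)² = (-127/2)² = 16129/4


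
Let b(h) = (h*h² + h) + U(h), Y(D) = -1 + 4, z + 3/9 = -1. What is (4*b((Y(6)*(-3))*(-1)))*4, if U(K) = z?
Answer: 35360/3 ≈ 11787.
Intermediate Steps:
z = -4/3 (z = -⅓ - 1 = -4/3 ≈ -1.3333)
U(K) = -4/3
Y(D) = 3
b(h) = -4/3 + h + h³ (b(h) = (h*h² + h) - 4/3 = (h³ + h) - 4/3 = (h + h³) - 4/3 = -4/3 + h + h³)
(4*b((Y(6)*(-3))*(-1)))*4 = (4*(-4/3 + (3*(-3))*(-1) + ((3*(-3))*(-1))³))*4 = (4*(-4/3 - 9*(-1) + (-9*(-1))³))*4 = (4*(-4/3 + 9 + 9³))*4 = (4*(-4/3 + 9 + 729))*4 = (4*(2210/3))*4 = (8840/3)*4 = 35360/3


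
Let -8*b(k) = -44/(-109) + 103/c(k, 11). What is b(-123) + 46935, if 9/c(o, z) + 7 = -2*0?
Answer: 368424073/7848 ≈ 46945.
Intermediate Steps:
c(o, z) = -9/7 (c(o, z) = 9/(-7 - 2*0) = 9/(-7 + 0) = 9/(-7) = 9*(-⅐) = -9/7)
b(k) = 78193/7848 (b(k) = -(-44/(-109) + 103/(-9/7))/8 = -(-44*(-1/109) + 103*(-7/9))/8 = -(44/109 - 721/9)/8 = -⅛*(-78193/981) = 78193/7848)
b(-123) + 46935 = 78193/7848 + 46935 = 368424073/7848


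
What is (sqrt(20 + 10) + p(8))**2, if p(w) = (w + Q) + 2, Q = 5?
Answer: (15 + sqrt(30))**2 ≈ 419.32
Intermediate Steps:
p(w) = 7 + w (p(w) = (w + 5) + 2 = (5 + w) + 2 = 7 + w)
(sqrt(20 + 10) + p(8))**2 = (sqrt(20 + 10) + (7 + 8))**2 = (sqrt(30) + 15)**2 = (15 + sqrt(30))**2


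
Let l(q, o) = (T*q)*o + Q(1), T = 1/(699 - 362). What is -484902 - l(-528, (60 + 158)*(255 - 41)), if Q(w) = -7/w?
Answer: -138777359/337 ≈ -4.1180e+5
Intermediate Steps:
T = 1/337 ≈ 0.0029674
l(q, o) = -7 + o*q/337 (l(q, o) = (q/337)*o - 7/1 = o*q/337 - 7*1 = o*q/337 - 7 = -7 + o*q/337)
-484902 - l(-528, (60 + 158)*(255 - 41)) = -484902 - (-7 + (1/337)*((60 + 158)*(255 - 41))*(-528)) = -484902 - (-7 + (1/337)*(218*214)*(-528)) = -484902 - (-7 + (1/337)*46652*(-528)) = -484902 - (-7 - 24632256/337) = -484902 - 1*(-24634615/337) = -484902 + 24634615/337 = -138777359/337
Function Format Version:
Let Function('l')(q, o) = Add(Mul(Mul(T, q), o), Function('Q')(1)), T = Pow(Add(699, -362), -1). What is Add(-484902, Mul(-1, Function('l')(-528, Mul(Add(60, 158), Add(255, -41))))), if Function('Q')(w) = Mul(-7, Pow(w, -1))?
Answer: Rational(-138777359, 337) ≈ -4.1180e+5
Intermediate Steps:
T = Rational(1, 337) (T = Pow(337, -1) = Rational(1, 337) ≈ 0.0029674)
Function('l')(q, o) = Add(-7, Mul(Rational(1, 337), o, q)) (Function('l')(q, o) = Add(Mul(Mul(Rational(1, 337), q), o), Mul(-7, Pow(1, -1))) = Add(Mul(Rational(1, 337), o, q), Mul(-7, 1)) = Add(Mul(Rational(1, 337), o, q), -7) = Add(-7, Mul(Rational(1, 337), o, q)))
Add(-484902, Mul(-1, Function('l')(-528, Mul(Add(60, 158), Add(255, -41))))) = Add(-484902, Mul(-1, Add(-7, Mul(Rational(1, 337), Mul(Add(60, 158), Add(255, -41)), -528)))) = Add(-484902, Mul(-1, Add(-7, Mul(Rational(1, 337), Mul(218, 214), -528)))) = Add(-484902, Mul(-1, Add(-7, Mul(Rational(1, 337), 46652, -528)))) = Add(-484902, Mul(-1, Add(-7, Rational(-24632256, 337)))) = Add(-484902, Mul(-1, Rational(-24634615, 337))) = Add(-484902, Rational(24634615, 337)) = Rational(-138777359, 337)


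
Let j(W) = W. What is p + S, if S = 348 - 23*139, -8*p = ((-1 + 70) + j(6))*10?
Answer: -11771/4 ≈ -2942.8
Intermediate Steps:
p = -375/4 (p = -((-1 + 70) + 6)*10/8 = -(69 + 6)*10/8 = -75*10/8 = -⅛*750 = -375/4 ≈ -93.750)
S = -2849 (S = 348 - 3197 = -2849)
p + S = -375/4 - 2849 = -11771/4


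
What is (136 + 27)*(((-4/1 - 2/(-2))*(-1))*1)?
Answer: 489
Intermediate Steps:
(136 + 27)*(((-4/1 - 2/(-2))*(-1))*1) = 163*(((-4*1 - 2*(-½))*(-1))*1) = 163*(((-4 + 1)*(-1))*1) = 163*(-3*(-1)*1) = 163*(3*1) = 163*3 = 489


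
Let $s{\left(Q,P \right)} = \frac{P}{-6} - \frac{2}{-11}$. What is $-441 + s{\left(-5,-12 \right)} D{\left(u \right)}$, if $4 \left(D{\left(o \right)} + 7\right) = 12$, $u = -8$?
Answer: $- \frac{4947}{11} \approx -449.73$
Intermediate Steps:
$D{\left(o \right)} = -4$ ($D{\left(o \right)} = -7 + \frac{1}{4} \cdot 12 = -7 + 3 = -4$)
$s{\left(Q,P \right)} = \frac{2}{11} - \frac{P}{6}$ ($s{\left(Q,P \right)} = P \left(- \frac{1}{6}\right) - - \frac{2}{11} = - \frac{P}{6} + \frac{2}{11} = \frac{2}{11} - \frac{P}{6}$)
$-441 + s{\left(-5,-12 \right)} D{\left(u \right)} = -441 + \left(\frac{2}{11} - -2\right) \left(-4\right) = -441 + \left(\frac{2}{11} + 2\right) \left(-4\right) = -441 + \frac{24}{11} \left(-4\right) = -441 - \frac{96}{11} = - \frac{4947}{11}$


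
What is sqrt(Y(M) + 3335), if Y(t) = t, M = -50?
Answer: 3*sqrt(365) ≈ 57.315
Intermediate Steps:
sqrt(Y(M) + 3335) = sqrt(-50 + 3335) = sqrt(3285) = 3*sqrt(365)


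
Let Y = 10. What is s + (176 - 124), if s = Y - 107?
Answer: -45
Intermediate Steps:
s = -97 (s = 10 - 107 = -97)
s + (176 - 124) = -97 + (176 - 124) = -97 + 52 = -45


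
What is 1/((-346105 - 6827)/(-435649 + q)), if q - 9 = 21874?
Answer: 68961/58822 ≈ 1.1724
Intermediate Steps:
q = 21883 (q = 9 + 21874 = 21883)
1/((-346105 - 6827)/(-435649 + q)) = 1/((-346105 - 6827)/(-435649 + 21883)) = 1/(-352932/(-413766)) = 1/(-352932*(-1/413766)) = 1/(58822/68961) = 68961/58822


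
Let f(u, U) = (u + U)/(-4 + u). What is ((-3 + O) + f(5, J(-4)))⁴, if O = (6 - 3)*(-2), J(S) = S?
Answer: 4096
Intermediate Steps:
O = -6 (O = 3*(-2) = -6)
f(u, U) = (U + u)/(-4 + u)
((-3 + O) + f(5, J(-4)))⁴ = ((-3 - 6) + (-4 + 5)/(-4 + 5))⁴ = (-9 + 1/1)⁴ = (-9 + 1*1)⁴ = (-9 + 1)⁴ = (-8)⁴ = 4096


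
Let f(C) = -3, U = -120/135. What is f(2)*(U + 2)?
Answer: -10/3 ≈ -3.3333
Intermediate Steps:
U = -8/9 (U = -120*1/135 = -8/9 ≈ -0.88889)
f(2)*(U + 2) = -3*(-8/9 + 2) = -3*10/9 = -10/3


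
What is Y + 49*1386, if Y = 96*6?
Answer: 68490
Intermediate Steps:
Y = 576
Y + 49*1386 = 576 + 49*1386 = 576 + 67914 = 68490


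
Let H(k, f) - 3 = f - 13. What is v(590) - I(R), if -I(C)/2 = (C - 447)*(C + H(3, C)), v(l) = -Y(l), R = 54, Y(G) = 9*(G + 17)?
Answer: -82491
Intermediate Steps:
Y(G) = 153 + 9*G (Y(G) = 9*(17 + G) = 153 + 9*G)
H(k, f) = -10 + f (H(k, f) = 3 + (f - 13) = 3 + (-13 + f) = -10 + f)
v(l) = -153 - 9*l (v(l) = -(153 + 9*l) = -153 - 9*l)
I(C) = -2*(-447 + C)*(-10 + 2*C) (I(C) = -2*(C - 447)*(C + (-10 + C)) = -2*(-447 + C)*(-10 + 2*C))
v(590) - I(R) = (-153 - 9*590) - (-8940 - 4*54² + 1808*54) = (-153 - 5310) - (-8940 - 4*2916 + 97632) = -5463 - (-8940 - 11664 + 97632) = -5463 - 1*77028 = -5463 - 77028 = -82491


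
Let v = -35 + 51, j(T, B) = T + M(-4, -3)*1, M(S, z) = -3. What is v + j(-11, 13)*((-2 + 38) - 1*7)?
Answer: -390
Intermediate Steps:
j(T, B) = -3 + T (j(T, B) = T - 3*1 = T - 3 = -3 + T)
v = 16
v + j(-11, 13)*((-2 + 38) - 1*7) = 16 + (-3 - 11)*((-2 + 38) - 1*7) = 16 - 14*(36 - 7) = 16 - 14*29 = 16 - 406 = -390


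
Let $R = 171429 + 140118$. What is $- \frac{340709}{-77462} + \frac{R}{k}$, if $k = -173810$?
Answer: $\frac{1253056342}{480845365} \approx 2.6059$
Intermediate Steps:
$R = 311547$
$- \frac{340709}{-77462} + \frac{R}{k} = - \frac{340709}{-77462} + \frac{311547}{-173810} = \left(-340709\right) \left(- \frac{1}{77462}\right) + 311547 \left(- \frac{1}{173810}\right) = \frac{340709}{77462} - \frac{311547}{173810} = \frac{1253056342}{480845365}$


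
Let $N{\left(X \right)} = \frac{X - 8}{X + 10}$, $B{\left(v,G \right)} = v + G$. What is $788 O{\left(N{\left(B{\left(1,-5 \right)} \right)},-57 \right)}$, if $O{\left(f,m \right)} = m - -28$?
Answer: $-22852$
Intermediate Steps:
$B{\left(v,G \right)} = G + v$
$N{\left(X \right)} = \frac{-8 + X}{10 + X}$
$O{\left(f,m \right)} = 28 + m$ ($O{\left(f,m \right)} = m + 28 = 28 + m$)
$788 O{\left(N{\left(B{\left(1,-5 \right)} \right)},-57 \right)} = 788 \left(28 - 57\right) = 788 \left(-29\right) = -22852$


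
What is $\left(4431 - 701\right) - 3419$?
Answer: $311$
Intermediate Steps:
$\left(4431 - 701\right) - 3419 = 3730 + \left(-15127 + 11708\right) = 3730 - 3419 = 311$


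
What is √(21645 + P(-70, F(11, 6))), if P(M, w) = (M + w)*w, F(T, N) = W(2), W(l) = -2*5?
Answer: 67*√5 ≈ 149.82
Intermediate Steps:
W(l) = -10
F(T, N) = -10
P(M, w) = w*(M + w)
√(21645 + P(-70, F(11, 6))) = √(21645 - 10*(-70 - 10)) = √(21645 - 10*(-80)) = √(21645 + 800) = √22445 = 67*√5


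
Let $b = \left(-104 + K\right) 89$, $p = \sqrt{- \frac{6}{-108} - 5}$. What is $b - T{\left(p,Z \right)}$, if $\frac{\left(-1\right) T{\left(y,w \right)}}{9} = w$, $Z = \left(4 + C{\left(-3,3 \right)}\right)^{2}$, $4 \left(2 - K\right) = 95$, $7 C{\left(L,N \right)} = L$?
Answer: $- \frac{2171083}{196} \approx -11077.0$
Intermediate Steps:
$C{\left(L,N \right)} = \frac{L}{7}$
$K = - \frac{87}{4}$ ($K = 2 - \frac{95}{4} = - \frac{87}{4} \approx -21.75$)
$Z = \frac{625}{49}$ ($Z = \left(4 + \frac{1}{7} \left(-3\right)\right)^{2} = \left(4 - \frac{3}{7}\right)^{2} = \left(\frac{25}{7}\right)^{2} = \frac{625}{49} \approx 12.755$)
$p = \frac{i \sqrt{178}}{6}$ ($p = \sqrt{\left(-6\right) \left(- \frac{1}{108}\right) - 5} = \sqrt{\frac{1}{18} - 5} = \sqrt{- \frac{89}{18}} = \frac{i \sqrt{178}}{6} \approx 2.2236 i$)
$T{\left(y,w \right)} = - 9 w$
$b = - \frac{44767}{4}$ ($b = \left(-104 - \frac{87}{4}\right) 89 = \left(- \frac{503}{4}\right) 89 = - \frac{44767}{4} \approx -11192.0$)
$b - T{\left(p,Z \right)} = - \frac{44767}{4} - \left(-9\right) \frac{625}{49} = - \frac{44767}{4} - - \frac{5625}{49} = - \frac{44767}{4} + \frac{5625}{49} = - \frac{2171083}{196}$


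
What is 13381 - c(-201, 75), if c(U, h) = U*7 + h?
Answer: 14713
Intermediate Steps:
c(U, h) = h + 7*U (c(U, h) = 7*U + h = h + 7*U)
13381 - c(-201, 75) = 13381 - (75 + 7*(-201)) = 13381 - (75 - 1407) = 13381 - 1*(-1332) = 13381 + 1332 = 14713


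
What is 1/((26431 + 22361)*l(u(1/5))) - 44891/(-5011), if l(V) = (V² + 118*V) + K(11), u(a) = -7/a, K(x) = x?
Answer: 6338790913757/707573484528 ≈ 8.9585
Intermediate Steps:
l(V) = 11 + V² + 118*V (l(V) = (V² + 118*V) + 11 = 11 + V² + 118*V)
1/((26431 + 22361)*l(u(1/5))) - 44891/(-5011) = 1/((26431 + 22361)*(11 + (-7/(1/5))² + 118*(-7/(1/5)))) - 44891/(-5011) = 1/(48792*(11 + (-7/⅕)² + 118*(-7/⅕))) - 44891*(-1/5011) = 1/(48792*(11 + (-7*5)² + 118*(-7*5))) + 44891/5011 = 1/(48792*(11 + (-35)² + 118*(-35))) + 44891/5011 = 1/(48792*(11 + 1225 - 4130)) + 44891/5011 = (1/48792)/(-2894) + 44891/5011 = (1/48792)*(-1/2894) + 44891/5011 = -1/141204048 + 44891/5011 = 6338790913757/707573484528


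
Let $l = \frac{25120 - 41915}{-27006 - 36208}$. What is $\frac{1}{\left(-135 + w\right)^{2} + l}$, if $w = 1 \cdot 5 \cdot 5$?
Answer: $\frac{63214}{764906195} \approx 8.2643 \cdot 10^{-5}$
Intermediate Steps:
$w = 25$ ($w = 5 \cdot 5 = 25$)
$l = \frac{16795}{63214}$ ($l = - \frac{16795}{-63214} = \left(-16795\right) \left(- \frac{1}{63214}\right) = \frac{16795}{63214} \approx 0.26568$)
$\frac{1}{\left(-135 + w\right)^{2} + l} = \frac{1}{\left(-135 + 25\right)^{2} + \frac{16795}{63214}} = \frac{1}{\left(-110\right)^{2} + \frac{16795}{63214}} = \frac{1}{12100 + \frac{16795}{63214}} = \frac{1}{\frac{764906195}{63214}} = \frac{63214}{764906195}$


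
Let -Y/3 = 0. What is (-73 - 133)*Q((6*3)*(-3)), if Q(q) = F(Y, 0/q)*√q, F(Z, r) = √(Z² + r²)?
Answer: 0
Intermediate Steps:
Y = 0 (Y = -3*0 = 0)
Q(q) = 0 (Q(q) = √(0² + (0/q)²)*√q = √(0 + 0²)*√q = √(0 + 0)*√q = √0*√q = 0*√q = 0)
(-73 - 133)*Q((6*3)*(-3)) = (-73 - 133)*0 = -206*0 = 0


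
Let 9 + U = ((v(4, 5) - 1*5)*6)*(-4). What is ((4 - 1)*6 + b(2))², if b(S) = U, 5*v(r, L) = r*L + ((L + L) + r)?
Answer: 29241/25 ≈ 1169.6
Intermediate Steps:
v(r, L) = r/5 + 2*L/5 + L*r/5 (v(r, L) = (r*L + ((L + L) + r))/5 = (L*r + (2*L + r))/5 = (L*r + (r + 2*L))/5 = (r + 2*L + L*r)/5 = r/5 + 2*L/5 + L*r/5)
U = -261/5 (U = -9 + ((((⅕)*4 + (⅖)*5 + (⅕)*5*4) - 1*5)*6)*(-4) = -9 + (((⅘ + 2 + 4) - 5)*6)*(-4) = -9 + ((34/5 - 5)*6)*(-4) = -9 + ((9/5)*6)*(-4) = -9 + (54/5)*(-4) = -9 - 216/5 = -261/5 ≈ -52.200)
b(S) = -261/5
((4 - 1)*6 + b(2))² = ((4 - 1)*6 - 261/5)² = (3*6 - 261/5)² = (18 - 261/5)² = (-171/5)² = 29241/25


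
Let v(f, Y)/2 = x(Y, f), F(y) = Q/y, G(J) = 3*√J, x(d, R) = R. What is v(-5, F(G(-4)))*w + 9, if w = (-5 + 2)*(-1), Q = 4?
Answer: -21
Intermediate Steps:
w = 3 (w = -3*(-1) = 3)
F(y) = 4/y
v(f, Y) = 2*f
v(-5, F(G(-4)))*w + 9 = (2*(-5))*3 + 9 = -10*3 + 9 = -30 + 9 = -21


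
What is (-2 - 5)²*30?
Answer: 1470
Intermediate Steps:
(-2 - 5)²*30 = (-7)²*30 = 49*30 = 1470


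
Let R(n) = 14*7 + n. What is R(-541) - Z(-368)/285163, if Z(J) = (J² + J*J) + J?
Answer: -126597689/285163 ≈ -443.95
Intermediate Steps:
R(n) = 98 + n
Z(J) = J + 2*J² (Z(J) = (J² + J²) + J = 2*J² + J = J + 2*J²)
R(-541) - Z(-368)/285163 = (98 - 541) - (-368*(1 + 2*(-368)))/285163 = -443 - (-368*(1 - 736))/285163 = -443 - (-368*(-735))/285163 = -443 - 270480/285163 = -126597689/285163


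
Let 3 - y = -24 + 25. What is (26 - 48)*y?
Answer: -44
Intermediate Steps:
y = 2 (y = 3 - (-24 + 25) = 3 - 1*1 = 3 - 1 = 2)
(26 - 48)*y = (26 - 48)*2 = -22*2 = -44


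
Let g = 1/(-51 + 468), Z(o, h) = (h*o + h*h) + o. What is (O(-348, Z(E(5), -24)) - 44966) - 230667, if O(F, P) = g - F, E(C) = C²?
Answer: -114793844/417 ≈ -2.7529e+5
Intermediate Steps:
Z(o, h) = o + h² + h*o (Z(o, h) = (h*o + h²) + o = (h² + h*o) + o = o + h² + h*o)
g = 1/417 ≈ 0.0023981
O(F, P) = 1/417 - F
(O(-348, Z(E(5), -24)) - 44966) - 230667 = ((1/417 - 1*(-348)) - 44966) - 230667 = ((1/417 + 348) - 44966) - 230667 = (145117/417 - 44966) - 230667 = -18605705/417 - 230667 = -114793844/417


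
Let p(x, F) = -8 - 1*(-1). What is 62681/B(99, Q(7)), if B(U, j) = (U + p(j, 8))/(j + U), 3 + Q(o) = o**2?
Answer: 9088745/92 ≈ 98791.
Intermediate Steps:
p(x, F) = -7 (p(x, F) = -8 + 1 = -7)
Q(o) = -3 + o**2
B(U, j) = (-7 + U)/(U + j) (B(U, j) = (U - 7)/(j + U) = (-7 + U)/(U + j))
62681/B(99, Q(7)) = 62681/(((-7 + 99)/(99 + (-3 + 7**2)))) = 62681/((92/(99 + (-3 + 49)))) = 62681/((92/(99 + 46))) = 62681/((92/145)) = 62681/(((1/145)*92)) = 62681/(92/145) = 62681*(145/92) = 9088745/92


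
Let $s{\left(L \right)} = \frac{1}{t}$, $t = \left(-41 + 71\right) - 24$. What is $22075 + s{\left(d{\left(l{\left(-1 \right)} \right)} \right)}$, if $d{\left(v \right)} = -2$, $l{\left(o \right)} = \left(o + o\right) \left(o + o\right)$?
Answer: $\frac{132451}{6} \approx 22075.0$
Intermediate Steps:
$l{\left(o \right)} = 4 o^{2}$ ($l{\left(o \right)} = 2 o 2 o = 4 o^{2}$)
$t = 6$ ($t = 30 - 24 = 6$)
$s{\left(L \right)} = \frac{1}{6}$
$22075 + s{\left(d{\left(l{\left(-1 \right)} \right)} \right)} = 22075 + \frac{1}{6} = \frac{132451}{6}$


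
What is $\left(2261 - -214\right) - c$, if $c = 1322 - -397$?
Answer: $756$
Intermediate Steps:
$c = 1719$ ($c = 1322 + 397 = 1719$)
$\left(2261 - -214\right) - c = \left(2261 - -214\right) - 1719 = \left(2261 + 214\right) - 1719 = 2475 - 1719 = 756$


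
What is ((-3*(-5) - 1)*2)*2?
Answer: 56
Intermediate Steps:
((-3*(-5) - 1)*2)*2 = ((15 - 1)*2)*2 = (14*2)*2 = 28*2 = 56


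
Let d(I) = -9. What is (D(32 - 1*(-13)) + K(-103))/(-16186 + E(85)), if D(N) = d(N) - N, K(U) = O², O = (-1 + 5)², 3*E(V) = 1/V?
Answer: -51510/4127429 ≈ -0.012480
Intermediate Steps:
E(V) = 1/(3*V)
O = 16 (O = 4² = 16)
K(U) = 256 (K(U) = 16² = 256)
D(N) = -9 - N
(D(32 - 1*(-13)) + K(-103))/(-16186 + E(85)) = ((-9 - (32 - 1*(-13))) + 256)/(-16186 + (⅓)/85) = ((-9 - (32 + 13)) + 256)/(-16186 + (⅓)*(1/85)) = ((-9 - 1*45) + 256)/(-16186 + 1/255) = ((-9 - 45) + 256)/(-4127429/255) = (-54 + 256)*(-255/4127429) = 202*(-255/4127429) = -51510/4127429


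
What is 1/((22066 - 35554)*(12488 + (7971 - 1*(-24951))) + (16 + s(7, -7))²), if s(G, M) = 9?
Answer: -1/612489455 ≈ -1.6327e-9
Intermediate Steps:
1/((22066 - 35554)*(12488 + (7971 - 1*(-24951))) + (16 + s(7, -7))²) = 1/((22066 - 35554)*(12488 + (7971 - 1*(-24951))) + (16 + 9)²) = 1/(-13488*(12488 + (7971 + 24951)) + 25²) = 1/(-13488*(12488 + 32922) + 625) = 1/(-13488*45410 + 625) = 1/(-612490080 + 625) = 1/(-612489455) = -1/612489455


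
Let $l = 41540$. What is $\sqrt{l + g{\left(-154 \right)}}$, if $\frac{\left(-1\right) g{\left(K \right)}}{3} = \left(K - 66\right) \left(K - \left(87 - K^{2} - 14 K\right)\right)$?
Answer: $4 \sqrt{882005} \approx 3756.6$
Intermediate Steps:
$g{\left(K \right)} = - 3 \left(-66 + K\right) \left(-87 + K^{2} + 15 K\right)$ ($g{\left(K \right)} = - 3 \left(K - 66\right) \left(K - \left(87 - K^{2} - 14 K\right)\right) = - 3 \left(-66 + K\right) \left(K + \left(-87 + K^{2} + 14 K\right)\right) = - 3 \left(-66 + K\right) \left(-87 + K^{2} + 15 K\right)$)
$\sqrt{l + g{\left(-154 \right)}} = \sqrt{41540 + \left(-17226 - 3 \left(-154\right)^{3} + 153 \left(-154\right)^{2} + 3231 \left(-154\right)\right)} = \sqrt{41540 - -14070540} = \sqrt{41540 + \left(-17226 + 10956792 + 3628548 - 497574\right)} = \sqrt{41540 + 14070540} = \sqrt{14112080} = 4 \sqrt{882005}$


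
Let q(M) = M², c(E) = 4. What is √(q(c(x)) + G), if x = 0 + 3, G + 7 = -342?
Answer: 3*I*√37 ≈ 18.248*I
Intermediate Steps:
G = -349 (G = -7 - 342 = -349)
x = 3
√(q(c(x)) + G) = √(4² - 349) = √(16 - 349) = √(-333) = 3*I*√37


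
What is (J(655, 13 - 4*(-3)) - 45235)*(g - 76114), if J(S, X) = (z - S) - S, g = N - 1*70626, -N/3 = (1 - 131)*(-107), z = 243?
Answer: 8726537940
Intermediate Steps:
N = -41730 (N = -3*(1 - 131)*(-107) = -(-390)*(-107) = -3*13910 = -41730)
g = -112356 (g = -41730 - 1*70626 = -41730 - 70626 = -112356)
J(S, X) = 243 - 2*S (J(S, X) = (243 - S) - S = 243 - 2*S)
(J(655, 13 - 4*(-3)) - 45235)*(g - 76114) = ((243 - 2*655) - 45235)*(-112356 - 76114) = ((243 - 1310) - 45235)*(-188470) = (-1067 - 45235)*(-188470) = -46302*(-188470) = 8726537940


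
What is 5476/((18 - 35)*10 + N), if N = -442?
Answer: -1369/153 ≈ -8.9477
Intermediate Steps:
5476/((18 - 35)*10 + N) = 5476/((18 - 35)*10 - 442) = 5476/(-17*10 - 442) = 5476/(-170 - 442) = 5476/(-612) = 5476*(-1/612) = -1369/153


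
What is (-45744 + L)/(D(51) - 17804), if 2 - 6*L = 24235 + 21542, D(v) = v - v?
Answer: 320239/106824 ≈ 2.9978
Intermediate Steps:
D(v) = 0
L = -45775/6 (L = ⅓ - (24235 + 21542)/6 = ⅓ - ⅙*45777 = ⅓ - 15259/2 = -45775/6 ≈ -7629.2)
(-45744 + L)/(D(51) - 17804) = (-45744 - 45775/6)/(0 - 17804) = -320239/6/(-17804) = -320239/6*(-1/17804) = 320239/106824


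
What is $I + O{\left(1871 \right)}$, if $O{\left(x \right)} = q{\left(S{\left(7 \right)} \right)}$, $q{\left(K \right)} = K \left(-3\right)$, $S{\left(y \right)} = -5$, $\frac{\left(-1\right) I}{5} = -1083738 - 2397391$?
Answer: $17405660$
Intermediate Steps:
$I = 17405645$ ($I = - 5 \left(-1083738 - 2397391\right) = \left(-5\right) \left(-3481129\right) = 17405645$)
$q{\left(K \right)} = - 3 K$
$O{\left(x \right)} = 15$ ($O{\left(x \right)} = \left(-3\right) \left(-5\right) = 15$)
$I + O{\left(1871 \right)} = 17405645 + 15 = 17405660$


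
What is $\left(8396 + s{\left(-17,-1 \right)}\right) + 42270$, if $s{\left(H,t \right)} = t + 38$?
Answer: $50703$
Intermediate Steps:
$s{\left(H,t \right)} = 38 + t$
$\left(8396 + s{\left(-17,-1 \right)}\right) + 42270 = \left(8396 + \left(38 - 1\right)\right) + 42270 = \left(8396 + 37\right) + 42270 = 8433 + 42270 = 50703$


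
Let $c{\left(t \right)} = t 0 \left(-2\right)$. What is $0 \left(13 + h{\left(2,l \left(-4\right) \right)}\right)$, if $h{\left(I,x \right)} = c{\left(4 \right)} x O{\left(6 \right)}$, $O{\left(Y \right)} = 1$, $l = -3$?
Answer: $0$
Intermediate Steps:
$c{\left(t \right)} = 0$ ($c{\left(t \right)} = 0 \left(-2\right) = 0$)
$h{\left(I,x \right)} = 0$ ($h{\left(I,x \right)} = 0 x 1 = 0 \cdot 1 = 0$)
$0 \left(13 + h{\left(2,l \left(-4\right) \right)}\right) = 0 \left(13 + 0\right) = 0 \cdot 13 = 0$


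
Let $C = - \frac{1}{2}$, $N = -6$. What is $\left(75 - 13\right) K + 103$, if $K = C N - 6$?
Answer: $-83$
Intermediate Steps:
$C = - \frac{1}{2}$ ($C = \left(-1\right) \frac{1}{2} = - \frac{1}{2} \approx -0.5$)
$K = -3$ ($K = \left(- \frac{1}{2}\right) \left(-6\right) - 6 = 3 - 6 = -3$)
$\left(75 - 13\right) K + 103 = \left(75 - 13\right) \left(-3\right) + 103 = 62 \left(-3\right) + 103 = -186 + 103 = -83$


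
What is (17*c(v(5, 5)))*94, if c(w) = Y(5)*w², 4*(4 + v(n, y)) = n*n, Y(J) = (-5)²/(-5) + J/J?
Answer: -64719/2 ≈ -32360.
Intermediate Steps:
Y(J) = -4 (Y(J) = 25*(-⅕) + 1 = -5 + 1 = -4)
v(n, y) = -4 + n²/4 (v(n, y) = -4 + (n*n)/4 = -4 + n²/4)
c(w) = -4*w²
(17*c(v(5, 5)))*94 = (17*(-4*(-4 + (¼)*5²)²))*94 = (17*(-4*(-4 + (¼)*25)²))*94 = (17*(-4*(-4 + 25/4)²))*94 = (17*(-4*(9/4)²))*94 = (17*(-4*81/16))*94 = (17*(-81/4))*94 = -1377/4*94 = -64719/2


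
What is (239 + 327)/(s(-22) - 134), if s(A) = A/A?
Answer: -566/133 ≈ -4.2556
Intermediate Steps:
s(A) = 1
(239 + 327)/(s(-22) - 134) = (239 + 327)/(1 - 134) = 566/(-133) = 566*(-1/133) = -566/133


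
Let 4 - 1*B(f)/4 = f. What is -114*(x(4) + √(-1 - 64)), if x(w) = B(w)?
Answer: -114*I*√65 ≈ -919.1*I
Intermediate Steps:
B(f) = 16 - 4*f
x(w) = 16 - 4*w
-114*(x(4) + √(-1 - 64)) = -114*((16 - 4*4) + √(-1 - 64)) = -114*((16 - 16) + √(-65)) = -114*(0 + I*√65) = -114*I*√65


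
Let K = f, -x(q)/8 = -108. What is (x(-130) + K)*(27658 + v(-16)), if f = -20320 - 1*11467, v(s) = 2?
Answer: -855330180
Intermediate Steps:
x(q) = 864 (x(q) = -8*(-108) = 864)
f = -31787 (f = -20320 - 11467 = -31787)
K = -31787
(x(-130) + K)*(27658 + v(-16)) = (864 - 31787)*(27658 + 2) = -30923*27660 = -855330180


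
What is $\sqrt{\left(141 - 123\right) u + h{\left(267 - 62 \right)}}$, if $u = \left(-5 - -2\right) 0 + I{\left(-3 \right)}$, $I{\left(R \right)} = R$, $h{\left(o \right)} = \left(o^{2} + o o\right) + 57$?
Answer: $\sqrt{84053} \approx 289.92$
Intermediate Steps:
$h{\left(o \right)} = 57 + 2 o^{2}$ ($h{\left(o \right)} = \left(o^{2} + o^{2}\right) + 57 = 2 o^{2} + 57 = 57 + 2 o^{2}$)
$u = -3$ ($u = \left(-5 - -2\right) 0 - 3 = \left(-5 + 2\right) 0 - 3 = \left(-3\right) 0 - 3 = 0 - 3 = -3$)
$\sqrt{\left(141 - 123\right) u + h{\left(267 - 62 \right)}} = \sqrt{\left(141 - 123\right) \left(-3\right) + \left(57 + 2 \left(267 - 62\right)^{2}\right)} = \sqrt{18 \left(-3\right) + \left(57 + 2 \left(267 - 62\right)^{2}\right)} = \sqrt{-54 + \left(57 + 2 \cdot 205^{2}\right)} = \sqrt{-54 + \left(57 + 2 \cdot 42025\right)} = \sqrt{-54 + \left(57 + 84050\right)} = \sqrt{-54 + 84107} = \sqrt{84053}$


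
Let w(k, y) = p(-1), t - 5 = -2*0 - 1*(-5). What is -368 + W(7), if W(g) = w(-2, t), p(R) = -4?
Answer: -372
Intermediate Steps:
t = 10 (t = 5 + (-2*0 - 1*(-5)) = 5 + (0 + 5) = 5 + 5 = 10)
w(k, y) = -4
W(g) = -4
-368 + W(7) = -368 - 4 = -372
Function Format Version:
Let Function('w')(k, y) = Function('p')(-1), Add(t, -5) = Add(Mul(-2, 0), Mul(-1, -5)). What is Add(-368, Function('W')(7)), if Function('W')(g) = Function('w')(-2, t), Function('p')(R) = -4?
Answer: -372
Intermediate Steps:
t = 10 (t = Add(5, Add(Mul(-2, 0), Mul(-1, -5))) = Add(5, Add(0, 5)) = Add(5, 5) = 10)
Function('w')(k, y) = -4
Function('W')(g) = -4
Add(-368, Function('W')(7)) = Add(-368, -4) = -372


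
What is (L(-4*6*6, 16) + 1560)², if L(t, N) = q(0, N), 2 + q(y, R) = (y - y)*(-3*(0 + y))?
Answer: 2427364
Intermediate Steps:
q(y, R) = -2 (q(y, R) = -2 + (y - y)*(-3*(0 + y)) = -2 + 0*(-3*y) = -2 + 0 = -2)
L(t, N) = -2
(L(-4*6*6, 16) + 1560)² = (-2 + 1560)² = 1558² = 2427364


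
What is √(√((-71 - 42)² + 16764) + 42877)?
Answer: √(42877 + √29533) ≈ 207.48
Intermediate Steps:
√(√((-71 - 42)² + 16764) + 42877) = √(√((-113)² + 16764) + 42877) = √(√(12769 + 16764) + 42877) = √(√29533 + 42877) = √(42877 + √29533)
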